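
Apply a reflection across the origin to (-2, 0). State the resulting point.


Transformation: reflection
Original point: (-2, 0)
Rule for reflection through the origin: (x, y) -> (-x, -y)
Apply: (-2, 0) -> (2, 0)
(2, 0)


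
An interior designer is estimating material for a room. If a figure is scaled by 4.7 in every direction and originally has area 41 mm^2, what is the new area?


Linear scale factor k = 4.7
Original area = 41 mm^2
Rule: under a linear scaling by k, areas scale by k^2.
k^2 = 4.7^2 = 22.09
New area = 41 * 22.09
New area = 905.69
905.69 mm^2


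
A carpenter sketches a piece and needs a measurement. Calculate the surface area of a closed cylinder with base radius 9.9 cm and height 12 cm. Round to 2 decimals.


Shape: closed cylinder
Radius r = 9.9 cm, Height h = 12 cm
Formula: SA = 2*pi*r^2 + 2*pi*r*h = 2*pi*r*(r + h)
r + h = 21.9
2 * r * (r + h) = 2 * 9.9 * 21.9 = 433.62
SA = 433.62 * pi
SA = 1362.26
1362.26 cm^2


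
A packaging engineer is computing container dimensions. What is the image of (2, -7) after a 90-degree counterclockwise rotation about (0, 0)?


Transformation: rotation about the origin
Original point: (2, -7)
Rule for 90 deg counterclockwise: (x, y) -> (-y, x)
Apply: (2, -7) -> (7, 2)
(7, 2)


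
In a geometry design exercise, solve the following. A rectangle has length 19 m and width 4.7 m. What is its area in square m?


Shape: rectangle
Length l = 19 m, Width w = 4.7 m
Formula: A = l * w
A = 19 * 4.7
A = 89.3
89.3 m^2


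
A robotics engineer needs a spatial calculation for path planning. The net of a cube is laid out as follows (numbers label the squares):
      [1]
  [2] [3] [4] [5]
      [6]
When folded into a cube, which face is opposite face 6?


Net: cross layout. Take square 3 as the base (bottom).
Fold the four squares in the horizontal row up around 3: 2 -> left, 4 -> right, 5 wraps to the top.
Fold 1 and 6 up from 3: 1 -> back, 6 -> front.
Opposite pairs are therefore: (1, 6), (2, 4), (3, 5).
Face 6 is opposite face 1.
face 1


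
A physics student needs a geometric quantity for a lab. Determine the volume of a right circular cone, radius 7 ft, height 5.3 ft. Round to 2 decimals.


Shape: cone
Radius r = 7 ft, Height h = 5.3 ft
Formula: V = (1/3) * pi * r^2 * h
r^2 = 49
pi * r^2 * h = pi * 49 * 5.3 = 259.7 * pi
V = 259.7 * pi / 3
V = 271.96
271.96 ft^3


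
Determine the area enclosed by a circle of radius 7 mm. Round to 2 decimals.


Shape: circle
Radius r = 7 mm
Formula: A = pi * r^2
r^2 = 7^2 = 49
A = pi * 49
A = 153.94
153.94 mm^2


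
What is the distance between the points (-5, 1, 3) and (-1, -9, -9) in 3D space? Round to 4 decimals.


3D distance between two points
P1 = (-5, 1, 3), P2 = (-1, -9, -9)
Formula: d = sqrt((x2-x1)^2 + (y2-y1)^2 + (z2-z1)^2)
dx = -1 - -5 = 4
dy = -9 - 1 = -10
dz = -9 - 3 = -12
dx^2 + dy^2 + dz^2 = 16 + 100 + 144 = 260
d = sqrt(260)
d = 16.1245
16.1245 units


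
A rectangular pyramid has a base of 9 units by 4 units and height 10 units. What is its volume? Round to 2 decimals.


Shape: rectangular pyramid
Base: 9 units x 4 units, Height h = 10 units
Formula: V = (1/3) * base_area * h
base_area = 9 * 4 = 36
base_area * h = 36 * 10 = 360
V = 360 / 3
V = 120
120 units^3


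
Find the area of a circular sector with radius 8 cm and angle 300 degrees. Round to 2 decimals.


Shape: circular sector
Radius r = 8 cm, Angle = 300 degrees
Formula: A = (angle/360) * pi * r^2
r^2 = 64
Fraction of circle = 300/360
A = (300/360) * pi * 64
A = 53.333333 * pi
A = 167.55
167.55 cm^2


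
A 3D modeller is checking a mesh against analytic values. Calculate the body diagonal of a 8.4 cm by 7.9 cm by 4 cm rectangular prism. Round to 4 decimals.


Shape: rectangular box (space diagonal)
l = 8.4 cm, w = 7.9 cm, h = 4 cm
Visualize: the diagonal of the base, then a right triangle with that diagonal and the height.
Formula: d = sqrt(l^2 + w^2 + h^2)
l^2 + w^2 + h^2 = 70.56 + 62.41 + 16 = 148.97
d = sqrt(148.97)
d = 12.2053
12.2053 cm


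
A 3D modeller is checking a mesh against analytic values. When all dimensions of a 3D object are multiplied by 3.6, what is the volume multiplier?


Linear scale factor k = 3.6
Rule: under a linear scaling by k, volumes scale by k^3.
k^3 = 3.6 * 3.6 * 3.6
k^3 = 12.96 * 3.6
k^3 = 46.656
Volume scales by a factor of 46.656.
46.656 (dimensionless)


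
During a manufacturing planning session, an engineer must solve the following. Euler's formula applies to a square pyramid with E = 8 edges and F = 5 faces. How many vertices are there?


Polyhedron: square pyramid
Euler's formula for convex polyhedra: V - E + F = 2
Given: E = 8 edges and F = 5 faces
Solve for V:
V = 2 + E - F = 2 + 8 - 5 = 5
5 vertices


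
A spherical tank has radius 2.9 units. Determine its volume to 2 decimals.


Shape: sphere
Radius r = 2.9 units
Formula: V = (4/3) * pi * r^3
r^3 = 24.389
(4/3) * 24.389 = 32.518667
V = 32.518667 * pi
V = 102.16
102.16 units^3


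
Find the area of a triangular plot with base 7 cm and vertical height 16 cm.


Shape: triangle
Base b = 7 cm, Height h = 16 cm
Formula: A = (1/2) * b * h
A = 0.5 * 7 * 16
A = 0.5 * 112
A = 56
56 cm^2


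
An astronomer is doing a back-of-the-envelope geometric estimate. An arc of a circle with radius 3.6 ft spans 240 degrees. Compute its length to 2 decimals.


Shape: circular arc
Radius r = 3.6 ft, Angle = 240 degrees
Formula: L = (angle/360) * 2 * pi * r
2 * pi * r = 7.2 * pi
L = (240/360) * 7.2 * pi
L = 4.8 * pi
L = 15.08
15.08 ft


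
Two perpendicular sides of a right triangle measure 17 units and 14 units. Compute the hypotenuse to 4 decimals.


Shape: right triangle
Legs a = 17 units, b = 14 units
Formula: c = sqrt(a^2 + b^2)
a^2 = 289, b^2 = 196
a^2 + b^2 = 485
c = sqrt(485)
c = 22.0227
22.0227 units


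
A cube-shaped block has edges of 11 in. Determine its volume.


Shape: cube
Side s = 11 in
Formula: V = s^3
V = 11 * 11 * 11
V = 121 * 11
V = 1331
1331 in^3


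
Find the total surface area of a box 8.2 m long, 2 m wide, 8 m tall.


Shape: rectangular prism
l = 8.2 m, w = 2 m, h = 8 m
Formula: SA = 2(lw + lh + wh)
lw = 16.4, lh = 65.6, wh = 16
lw + lh + wh = 98
SA = 2 * 98
SA = 196
196 m^2


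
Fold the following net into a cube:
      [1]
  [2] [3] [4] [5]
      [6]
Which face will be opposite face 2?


Net: cross layout. Take square 3 as the base (bottom).
Fold the four squares in the horizontal row up around 3: 2 -> left, 4 -> right, 5 wraps to the top.
Fold 1 and 6 up from 3: 1 -> back, 6 -> front.
Opposite pairs are therefore: (1, 6), (2, 4), (3, 5).
Face 2 is opposite face 4.
face 4


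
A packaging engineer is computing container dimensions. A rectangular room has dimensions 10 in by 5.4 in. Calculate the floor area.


Shape: rectangle
Length l = 10 in, Width w = 5.4 in
Formula: A = l * w
A = 10 * 5.4
A = 54
54 in^2


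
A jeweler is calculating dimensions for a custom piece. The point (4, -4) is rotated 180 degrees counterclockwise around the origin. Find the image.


Transformation: rotation about the origin
Original point: (4, -4)
Rule for 180 deg: (x, y) -> (-x, -y)
Apply: (4, -4) -> (-4, 4)
(-4, 4)


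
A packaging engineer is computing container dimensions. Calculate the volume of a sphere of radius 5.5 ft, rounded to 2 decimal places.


Shape: sphere
Radius r = 5.5 ft
Formula: V = (4/3) * pi * r^3
r^3 = 166.375
(4/3) * 166.375 = 221.833333
V = 221.833333 * pi
V = 696.91
696.91 ft^3


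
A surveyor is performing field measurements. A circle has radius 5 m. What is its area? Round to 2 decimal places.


Shape: circle
Radius r = 5 m
Formula: A = pi * r^2
r^2 = 5^2 = 25
A = pi * 25
A = 78.54
78.54 m^2


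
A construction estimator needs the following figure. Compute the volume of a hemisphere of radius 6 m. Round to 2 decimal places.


Shape: hemisphere (half of a sphere)
Radius r = 6 m
Formula: V = (1/2) * (4/3) * pi * r^3 = (2/3) * pi * r^3
r^3 = 216
(2/3) * 216 = 144
V = 144 * pi
V = 452.39
452.39 m^3


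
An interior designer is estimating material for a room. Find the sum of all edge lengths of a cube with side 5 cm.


Shape: cube
Side s = 5 cm
A cube has 12 edges, all equal.
Formula: total edge length = 12 * s
Total = 12 * 5
Total = 60
60 cm


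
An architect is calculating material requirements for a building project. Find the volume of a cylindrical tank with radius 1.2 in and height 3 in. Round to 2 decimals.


Shape: cylinder
Radius r = 1.2 in, Height h = 3 in
Formula: V = pi * r^2 * h
r^2 = 1.44
V = pi * 1.44 * 3
V = 4.32 * pi
V = 13.57
13.57 in^3


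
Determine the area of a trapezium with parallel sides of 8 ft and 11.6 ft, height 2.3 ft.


Shape: trapezoid
Parallel sides a = 8 ft, b = 11.6 ft; Height h = 2.3 ft
Formula: A = (a + b) * h / 2
a + b = 8 + 11.6 = 19.6
A = 19.6 * 2.3 / 2
A = 45.08 / 2
A = 22.54
22.54 ft^2


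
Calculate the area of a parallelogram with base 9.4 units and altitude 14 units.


Shape: parallelogram
Base b = 9.4 units, Height h = 14 units
Formula: A = b * h
A = 9.4 * 14
A = 131.6
131.6 units^2


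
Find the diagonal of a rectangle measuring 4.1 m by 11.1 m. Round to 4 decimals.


Shape: rectangle (diagonal via Pythagoras)
Sides: 4.1 m and 11.1 m
Formula: d = sqrt(l^2 + w^2)
l^2 = 16.81, w^2 = 123.21
l^2 + w^2 = 140.02
d = sqrt(140.02)
d = 11.833
11.833 m


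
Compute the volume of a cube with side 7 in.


Shape: cube
Side s = 7 in
Formula: V = s^3
V = 7 * 7 * 7
V = 49 * 7
V = 343
343 in^3


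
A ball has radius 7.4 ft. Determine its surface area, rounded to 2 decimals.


Shape: sphere
Radius r = 7.4 ft
Formula: SA = 4 * pi * r^2
r^2 = 54.76
SA = 4 * pi * 54.76
SA = 219.04 * pi
SA = 688.13
688.13 ft^2


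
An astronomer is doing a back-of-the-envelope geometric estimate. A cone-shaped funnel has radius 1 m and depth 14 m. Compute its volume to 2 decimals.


Shape: cone
Radius r = 1 m, Height h = 14 m
Formula: V = (1/3) * pi * r^2 * h
r^2 = 1
pi * r^2 * h = pi * 1 * 14 = 14 * pi
V = 14 * pi / 3
V = 14.66
14.66 m^3


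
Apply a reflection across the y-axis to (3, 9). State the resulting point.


Transformation: reflection
Original point: (3, 9)
Rule for reflection over the y-axis: (x, y) -> (-x, y)
Apply: (3, 9) -> (-3, 9)
(-3, 9)


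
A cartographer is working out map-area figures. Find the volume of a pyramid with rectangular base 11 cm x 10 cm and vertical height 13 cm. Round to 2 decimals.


Shape: rectangular pyramid
Base: 11 cm x 10 cm, Height h = 13 cm
Formula: V = (1/3) * base_area * h
base_area = 11 * 10 = 110
base_area * h = 110 * 13 = 1430
V = 1430 / 3
V = 476.67
476.67 cm^3


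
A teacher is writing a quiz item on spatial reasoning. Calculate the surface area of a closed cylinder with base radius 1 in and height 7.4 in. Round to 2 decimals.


Shape: closed cylinder
Radius r = 1 in, Height h = 7.4 in
Formula: SA = 2*pi*r^2 + 2*pi*r*h = 2*pi*r*(r + h)
r + h = 8.4
2 * r * (r + h) = 2 * 1 * 8.4 = 16.8
SA = 16.8 * pi
SA = 52.78
52.78 in^2


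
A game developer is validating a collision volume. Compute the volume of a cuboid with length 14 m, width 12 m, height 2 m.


Shape: rectangular prism
l = 14 m, w = 12 m, h = 2 m
Formula: V = l * w * h
V = 14 * 12 * 2
V = 168 * 2
V = 336
336 m^3


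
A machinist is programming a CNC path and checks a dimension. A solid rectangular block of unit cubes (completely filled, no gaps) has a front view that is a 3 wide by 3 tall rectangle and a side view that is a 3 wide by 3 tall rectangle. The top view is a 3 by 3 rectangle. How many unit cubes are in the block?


Orthographic views of a solid rectangular block:
Front view 3 x 3 -> length = 3, height = 3
Side view 3 x 3 -> width = 3, height = 3 (consistent)
Top view 3 x 3 -> confirms length = 3, width = 3
The block is 3 x 3 x 3.
Total unit cubes = 3 * 3 * 3 = 27
27 unit cubes


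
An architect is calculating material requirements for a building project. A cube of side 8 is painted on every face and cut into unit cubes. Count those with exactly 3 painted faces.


Large cube: 8 x 8 x 8, cut into unit cubes.
Cubes with 3 painted faces are at the corners. A cube always has 8 corners.
Count = 8
8 unit cubes


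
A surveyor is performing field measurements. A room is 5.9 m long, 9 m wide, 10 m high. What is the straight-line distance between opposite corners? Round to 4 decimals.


Shape: rectangular box (space diagonal)
l = 5.9 m, w = 9 m, h = 10 m
Visualize: the diagonal of the base, then a right triangle with that diagonal and the height.
Formula: d = sqrt(l^2 + w^2 + h^2)
l^2 + w^2 + h^2 = 34.81 + 81 + 100 = 215.81
d = sqrt(215.81)
d = 14.6905
14.6905 m


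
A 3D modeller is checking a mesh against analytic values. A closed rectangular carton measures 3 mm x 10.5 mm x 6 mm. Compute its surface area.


Shape: rectangular prism
l = 3 mm, w = 10.5 mm, h = 6 mm
Formula: SA = 2(lw + lh + wh)
lw = 31.5, lh = 18, wh = 63
lw + lh + wh = 112.5
SA = 2 * 112.5
SA = 225
225 mm^2


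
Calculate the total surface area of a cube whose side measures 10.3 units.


Shape: cube
Side s = 10.3 units
A cube has 6 square faces.
Formula: SA = 6 * s^2
s^2 = 106.09
SA = 6 * 106.09
SA = 636.54
636.54 units^2


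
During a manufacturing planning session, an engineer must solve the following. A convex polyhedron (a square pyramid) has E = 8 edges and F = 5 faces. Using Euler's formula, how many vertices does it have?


Polyhedron: square pyramid
Euler's formula for convex polyhedra: V - E + F = 2
Given: E = 8 edges and F = 5 faces
Solve for V:
V = 2 + E - F = 2 + 8 - 5 = 5
5 vertices


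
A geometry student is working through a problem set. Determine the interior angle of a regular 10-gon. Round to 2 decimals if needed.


Shape: regular decagon (10 sides)
Formula: interior angle = (n - 2) * 180 / n
(n - 2) = 8
(n - 2) * 180 = 1440
angle = 1440 / 10
angle = 144
144 degrees


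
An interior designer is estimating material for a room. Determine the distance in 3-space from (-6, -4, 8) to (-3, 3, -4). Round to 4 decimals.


3D distance between two points
P1 = (-6, -4, 8), P2 = (-3, 3, -4)
Formula: d = sqrt((x2-x1)^2 + (y2-y1)^2 + (z2-z1)^2)
dx = -3 - -6 = 3
dy = 3 - -4 = 7
dz = -4 - 8 = -12
dx^2 + dy^2 + dz^2 = 9 + 49 + 144 = 202
d = sqrt(202)
d = 14.2127
14.2127 units


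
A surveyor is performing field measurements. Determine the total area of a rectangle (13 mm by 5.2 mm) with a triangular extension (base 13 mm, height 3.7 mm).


Composite shape: rectangle + triangle
Rectangle area = 13 * 5.2 = 67.6
Triangle area = 0.5 * 13 * 3.7 = 24.05
Total = 67.6 + 24.05
Total = 91.65
91.65 mm^2


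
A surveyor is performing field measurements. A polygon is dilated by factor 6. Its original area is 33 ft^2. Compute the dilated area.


Linear scale factor k = 6
Original area = 33 ft^2
Rule: under a linear scaling by k, areas scale by k^2.
k^2 = 6^2 = 36
New area = 33 * 36
New area = 1188
1188 ft^2


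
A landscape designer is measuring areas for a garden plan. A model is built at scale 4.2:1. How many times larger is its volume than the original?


Linear scale factor k = 4.2
Rule: under a linear scaling by k, volumes scale by k^3.
k^3 = 4.2 * 4.2 * 4.2
k^3 = 17.64 * 4.2
k^3 = 74.088
Volume scales by a factor of 74.088.
74.088 (dimensionless)


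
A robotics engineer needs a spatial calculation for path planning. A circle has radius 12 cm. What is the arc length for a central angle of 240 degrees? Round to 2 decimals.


Shape: circular arc
Radius r = 12 cm, Angle = 240 degrees
Formula: L = (angle/360) * 2 * pi * r
2 * pi * r = 24 * pi
L = (240/360) * 24 * pi
L = 16 * pi
L = 50.27
50.27 cm


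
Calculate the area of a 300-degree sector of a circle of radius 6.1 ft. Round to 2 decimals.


Shape: circular sector
Radius r = 6.1 ft, Angle = 300 degrees
Formula: A = (angle/360) * pi * r^2
r^2 = 37.21
Fraction of circle = 300/360
A = (300/360) * pi * 37.21
A = 31.008333 * pi
A = 97.42
97.42 ft^2


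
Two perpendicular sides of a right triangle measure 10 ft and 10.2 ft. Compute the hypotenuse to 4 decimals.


Shape: right triangle
Legs a = 10 ft, b = 10.2 ft
Formula: c = sqrt(a^2 + b^2)
a^2 = 100, b^2 = 104.04
a^2 + b^2 = 204.04
c = sqrt(204.04)
c = 14.2843
14.2843 ft


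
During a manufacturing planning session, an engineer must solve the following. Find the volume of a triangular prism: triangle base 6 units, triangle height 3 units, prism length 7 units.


Shape: triangular prism
Triangle base = 6 units, triangle height = 3 units, prism length L = 7 units
Formula: V = (1/2 * b * h_tri) * L
Cross-section area = 0.5 * 6 * 3 = 9
V = 9 * 7
V = 63
63 units^3


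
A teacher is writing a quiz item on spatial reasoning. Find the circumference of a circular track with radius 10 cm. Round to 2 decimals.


Shape: circle
Radius r = 10 cm
Formula: C = 2 * pi * r
C = 2 * pi * 10
C = 20 * pi
C = 62.83
62.83 cm


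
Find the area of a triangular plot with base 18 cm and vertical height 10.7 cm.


Shape: triangle
Base b = 18 cm, Height h = 10.7 cm
Formula: A = (1/2) * b * h
A = 0.5 * 18 * 10.7
A = 0.5 * 192.6
A = 96.3
96.3 cm^2


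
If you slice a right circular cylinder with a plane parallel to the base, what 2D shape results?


Solid: right circular cylinder
Cutting plane: parallel to the base
Visualize the intersection of the plane with the solid's surface.
The boundary of the cut region is a circle.
circle


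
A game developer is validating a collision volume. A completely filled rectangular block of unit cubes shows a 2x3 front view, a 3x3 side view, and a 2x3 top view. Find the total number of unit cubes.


Orthographic views of a solid rectangular block:
Front view 2 x 3 -> length = 2, height = 3
Side view 3 x 3 -> width = 3, height = 3 (consistent)
Top view 2 x 3 -> confirms length = 2, width = 3
The block is 2 x 3 x 3.
Total unit cubes = 2 * 3 * 3 = 18
18 unit cubes


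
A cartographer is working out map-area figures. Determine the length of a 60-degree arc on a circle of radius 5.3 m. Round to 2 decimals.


Shape: circular arc
Radius r = 5.3 m, Angle = 60 degrees
Formula: L = (angle/360) * 2 * pi * r
2 * pi * r = 10.6 * pi
L = (60/360) * 10.6 * pi
L = 1.766667 * pi
L = 5.55
5.55 m


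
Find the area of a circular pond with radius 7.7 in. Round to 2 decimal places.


Shape: circle
Radius r = 7.7 in
Formula: A = pi * r^2
r^2 = 7.7^2 = 59.29
A = pi * 59.29
A = 186.27
186.27 in^2


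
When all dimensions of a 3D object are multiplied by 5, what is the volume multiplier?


Linear scale factor k = 5
Rule: under a linear scaling by k, volumes scale by k^3.
k^3 = 5 * 5 * 5
k^3 = 25 * 5
k^3 = 125
Volume scales by a factor of 125.
125 (dimensionless)


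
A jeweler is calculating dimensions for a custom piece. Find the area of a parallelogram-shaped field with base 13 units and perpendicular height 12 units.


Shape: parallelogram
Base b = 13 units, Height h = 12 units
Formula: A = b * h
A = 13 * 12
A = 156
156 units^2


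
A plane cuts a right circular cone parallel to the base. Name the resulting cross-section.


Solid: right circular cone
Cutting plane: parallel to the base
Visualize the intersection of the plane with the solid's surface.
The boundary of the cut region is a circle.
circle


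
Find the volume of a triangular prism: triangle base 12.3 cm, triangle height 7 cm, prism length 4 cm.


Shape: triangular prism
Triangle base = 12.3 cm, triangle height = 7 cm, prism length L = 4 cm
Formula: V = (1/2 * b * h_tri) * L
Cross-section area = 0.5 * 12.3 * 7 = 43.05
V = 43.05 * 4
V = 172.2
172.2 cm^3


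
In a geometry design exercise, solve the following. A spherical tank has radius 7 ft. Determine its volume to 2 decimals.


Shape: sphere
Radius r = 7 ft
Formula: V = (4/3) * pi * r^3
r^3 = 343
(4/3) * 343 = 457.333333
V = 457.333333 * pi
V = 1436.76
1436.76 ft^3


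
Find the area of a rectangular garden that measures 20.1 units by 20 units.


Shape: rectangle
Length l = 20.1 units, Width w = 20 units
Formula: A = l * w
A = 20.1 * 20
A = 402
402 units^2


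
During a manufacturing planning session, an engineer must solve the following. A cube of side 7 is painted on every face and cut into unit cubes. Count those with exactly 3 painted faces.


Large cube: 7 x 7 x 7, cut into unit cubes.
Cubes with 3 painted faces are at the corners. A cube always has 8 corners.
Count = 8
8 unit cubes


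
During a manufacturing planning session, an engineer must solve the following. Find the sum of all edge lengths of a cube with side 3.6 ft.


Shape: cube
Side s = 3.6 ft
A cube has 12 edges, all equal.
Formula: total edge length = 12 * s
Total = 12 * 3.6
Total = 43.2
43.2 ft


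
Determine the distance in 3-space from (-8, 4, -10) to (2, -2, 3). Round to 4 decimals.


3D distance between two points
P1 = (-8, 4, -10), P2 = (2, -2, 3)
Formula: d = sqrt((x2-x1)^2 + (y2-y1)^2 + (z2-z1)^2)
dx = 2 - -8 = 10
dy = -2 - 4 = -6
dz = 3 - -10 = 13
dx^2 + dy^2 + dz^2 = 100 + 36 + 169 = 305
d = sqrt(305)
d = 17.4642
17.4642 units


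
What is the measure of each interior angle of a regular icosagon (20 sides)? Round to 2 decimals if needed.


Shape: regular icosagon (20 sides)
Formula: interior angle = (n - 2) * 180 / n
(n - 2) = 18
(n - 2) * 180 = 3240
angle = 3240 / 20
angle = 162
162 degrees


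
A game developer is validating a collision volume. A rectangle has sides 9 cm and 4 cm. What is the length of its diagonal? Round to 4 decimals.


Shape: rectangle (diagonal via Pythagoras)
Sides: 9 cm and 4 cm
Formula: d = sqrt(l^2 + w^2)
l^2 = 81, w^2 = 16
l^2 + w^2 = 97
d = sqrt(97)
d = 9.8489
9.8489 cm


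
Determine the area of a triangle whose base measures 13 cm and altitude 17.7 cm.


Shape: triangle
Base b = 13 cm, Height h = 17.7 cm
Formula: A = (1/2) * b * h
A = 0.5 * 13 * 17.7
A = 0.5 * 230.1
A = 115.05
115.05 cm^2


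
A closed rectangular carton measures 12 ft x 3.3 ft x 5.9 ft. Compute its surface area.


Shape: rectangular prism
l = 12 ft, w = 3.3 ft, h = 5.9 ft
Formula: SA = 2(lw + lh + wh)
lw = 39.6, lh = 70.8, wh = 19.47
lw + lh + wh = 129.87
SA = 2 * 129.87
SA = 259.74
259.74 ft^2


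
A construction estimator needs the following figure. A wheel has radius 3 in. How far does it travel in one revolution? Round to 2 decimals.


Shape: circle
Radius r = 3 in
Formula: C = 2 * pi * r
C = 2 * pi * 3
C = 6 * pi
C = 18.85
18.85 in


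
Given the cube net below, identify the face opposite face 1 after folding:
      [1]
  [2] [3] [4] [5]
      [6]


Net: cross layout. Take square 3 as the base (bottom).
Fold the four squares in the horizontal row up around 3: 2 -> left, 4 -> right, 5 wraps to the top.
Fold 1 and 6 up from 3: 1 -> back, 6 -> front.
Opposite pairs are therefore: (1, 6), (2, 4), (3, 5).
Face 1 is opposite face 6.
face 6


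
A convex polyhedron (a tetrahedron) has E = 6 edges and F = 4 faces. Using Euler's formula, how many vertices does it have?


Polyhedron: tetrahedron
Euler's formula for convex polyhedra: V - E + F = 2
Given: E = 6 edges and F = 4 faces
Solve for V:
V = 2 + E - F = 2 + 6 - 4 = 4
4 vertices


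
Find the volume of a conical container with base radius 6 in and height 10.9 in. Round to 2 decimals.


Shape: cone
Radius r = 6 in, Height h = 10.9 in
Formula: V = (1/3) * pi * r^2 * h
r^2 = 36
pi * r^2 * h = pi * 36 * 10.9 = 392.4 * pi
V = 392.4 * pi / 3
V = 410.92
410.92 in^3


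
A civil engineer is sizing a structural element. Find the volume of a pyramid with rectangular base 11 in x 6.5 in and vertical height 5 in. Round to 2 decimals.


Shape: rectangular pyramid
Base: 11 in x 6.5 in, Height h = 5 in
Formula: V = (1/3) * base_area * h
base_area = 11 * 6.5 = 71.5
base_area * h = 71.5 * 5 = 357.5
V = 357.5 / 3
V = 119.17
119.17 in^3


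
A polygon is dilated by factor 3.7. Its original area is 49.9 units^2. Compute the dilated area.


Linear scale factor k = 3.7
Original area = 49.9 units^2
Rule: under a linear scaling by k, areas scale by k^2.
k^2 = 3.7^2 = 13.69
New area = 49.9 * 13.69
New area = 683.131
683.131 units^2


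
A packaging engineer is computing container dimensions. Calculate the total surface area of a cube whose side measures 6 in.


Shape: cube
Side s = 6 in
A cube has 6 square faces.
Formula: SA = 6 * s^2
s^2 = 36
SA = 6 * 36
SA = 216
216 in^2


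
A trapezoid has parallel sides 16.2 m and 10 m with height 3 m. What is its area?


Shape: trapezoid
Parallel sides a = 16.2 m, b = 10 m; Height h = 3 m
Formula: A = (a + b) * h / 2
a + b = 16.2 + 10 = 26.2
A = 26.2 * 3 / 2
A = 78.6 / 2
A = 39.3
39.3 m^2


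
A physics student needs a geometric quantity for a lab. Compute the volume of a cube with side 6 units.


Shape: cube
Side s = 6 units
Formula: V = s^3
V = 6 * 6 * 6
V = 36 * 6
V = 216
216 units^3


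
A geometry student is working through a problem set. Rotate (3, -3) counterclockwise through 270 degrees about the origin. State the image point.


Transformation: rotation about the origin
Original point: (3, -3)
Rule for 270 deg counterclockwise: (x, y) -> (y, -x)
Apply: (3, -3) -> (-3, -3)
(-3, -3)


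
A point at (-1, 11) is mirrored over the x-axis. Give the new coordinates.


Transformation: reflection
Original point: (-1, 11)
Rule for reflection over the x-axis: (x, y) -> (x, -y)
Apply: (-1, 11) -> (-1, -11)
(-1, -11)


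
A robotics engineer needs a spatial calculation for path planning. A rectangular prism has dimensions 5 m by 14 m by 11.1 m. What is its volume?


Shape: rectangular prism
l = 5 m, w = 14 m, h = 11.1 m
Formula: V = l * w * h
V = 5 * 14 * 11.1
V = 70 * 11.1
V = 777
777 m^3


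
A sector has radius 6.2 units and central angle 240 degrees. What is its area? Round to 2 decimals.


Shape: circular sector
Radius r = 6.2 units, Angle = 240 degrees
Formula: A = (angle/360) * pi * r^2
r^2 = 38.44
Fraction of circle = 240/360
A = (240/360) * pi * 38.44
A = 25.626667 * pi
A = 80.51
80.51 units^2


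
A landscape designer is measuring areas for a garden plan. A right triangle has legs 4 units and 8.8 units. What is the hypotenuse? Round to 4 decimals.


Shape: right triangle
Legs a = 4 units, b = 8.8 units
Formula: c = sqrt(a^2 + b^2)
a^2 = 16, b^2 = 77.44
a^2 + b^2 = 93.44
c = sqrt(93.44)
c = 9.6664
9.6664 units


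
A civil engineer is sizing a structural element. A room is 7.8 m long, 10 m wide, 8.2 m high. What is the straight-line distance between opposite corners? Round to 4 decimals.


Shape: rectangular box (space diagonal)
l = 7.8 m, w = 10 m, h = 8.2 m
Visualize: the diagonal of the base, then a right triangle with that diagonal and the height.
Formula: d = sqrt(l^2 + w^2 + h^2)
l^2 + w^2 + h^2 = 60.84 + 100 + 67.24 = 228.08
d = sqrt(228.08)
d = 15.1023
15.1023 m


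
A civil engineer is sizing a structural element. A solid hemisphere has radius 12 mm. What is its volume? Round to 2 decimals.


Shape: hemisphere (half of a sphere)
Radius r = 12 mm
Formula: V = (1/2) * (4/3) * pi * r^3 = (2/3) * pi * r^3
r^3 = 1728
(2/3) * 1728 = 1152
V = 1152 * pi
V = 3619.11
3619.11 mm^3


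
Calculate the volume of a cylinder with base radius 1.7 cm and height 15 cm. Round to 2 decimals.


Shape: cylinder
Radius r = 1.7 cm, Height h = 15 cm
Formula: V = pi * r^2 * h
r^2 = 2.89
V = pi * 2.89 * 15
V = 43.35 * pi
V = 136.19
136.19 cm^3


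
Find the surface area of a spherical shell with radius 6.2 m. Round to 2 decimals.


Shape: sphere
Radius r = 6.2 m
Formula: SA = 4 * pi * r^2
r^2 = 38.44
SA = 4 * pi * 38.44
SA = 153.76 * pi
SA = 483.05
483.05 m^2


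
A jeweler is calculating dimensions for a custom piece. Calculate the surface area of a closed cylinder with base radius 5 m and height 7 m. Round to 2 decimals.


Shape: closed cylinder
Radius r = 5 m, Height h = 7 m
Formula: SA = 2*pi*r^2 + 2*pi*r*h = 2*pi*r*(r + h)
r + h = 12
2 * r * (r + h) = 2 * 5 * 12 = 120
SA = 120 * pi
SA = 376.99
376.99 m^2


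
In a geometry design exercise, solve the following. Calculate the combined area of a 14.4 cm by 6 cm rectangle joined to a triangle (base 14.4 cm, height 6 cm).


Composite shape: rectangle + triangle
Rectangle area = 14.4 * 6 = 86.4
Triangle area = 0.5 * 14.4 * 6 = 43.2
Total = 86.4 + 43.2
Total = 129.6
129.6 cm^2


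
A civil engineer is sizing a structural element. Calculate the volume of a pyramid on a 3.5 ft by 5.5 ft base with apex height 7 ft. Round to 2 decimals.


Shape: rectangular pyramid
Base: 3.5 ft x 5.5 ft, Height h = 7 ft
Formula: V = (1/3) * base_area * h
base_area = 3.5 * 5.5 = 19.25
base_area * h = 19.25 * 7 = 134.75
V = 134.75 / 3
V = 44.92
44.92 ft^3


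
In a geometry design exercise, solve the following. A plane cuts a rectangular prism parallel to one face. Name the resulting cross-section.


Solid: rectangular prism
Cutting plane: parallel to one face
Visualize the intersection of the plane with the solid's surface.
The boundary of the cut region is a rectangle.
rectangle


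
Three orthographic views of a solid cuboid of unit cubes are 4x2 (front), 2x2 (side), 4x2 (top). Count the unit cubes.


Orthographic views of a solid rectangular block:
Front view 4 x 2 -> length = 4, height = 2
Side view 2 x 2 -> width = 2, height = 2 (consistent)
Top view 4 x 2 -> confirms length = 4, width = 2
The block is 4 x 2 x 2.
Total unit cubes = 4 * 2 * 2 = 16
16 unit cubes


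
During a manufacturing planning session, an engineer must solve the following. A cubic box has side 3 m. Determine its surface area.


Shape: cube
Side s = 3 m
A cube has 6 square faces.
Formula: SA = 6 * s^2
s^2 = 9
SA = 6 * 9
SA = 54
54 m^2


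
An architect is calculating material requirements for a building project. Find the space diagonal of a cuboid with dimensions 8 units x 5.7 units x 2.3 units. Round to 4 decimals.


Shape: rectangular box (space diagonal)
l = 8 units, w = 5.7 units, h = 2.3 units
Visualize: the diagonal of the base, then a right triangle with that diagonal and the height.
Formula: d = sqrt(l^2 + w^2 + h^2)
l^2 + w^2 + h^2 = 64 + 32.49 + 5.29 = 101.78
d = sqrt(101.78)
d = 10.0886
10.0886 units


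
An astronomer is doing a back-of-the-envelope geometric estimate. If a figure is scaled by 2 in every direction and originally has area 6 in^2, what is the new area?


Linear scale factor k = 2
Original area = 6 in^2
Rule: under a linear scaling by k, areas scale by k^2.
k^2 = 2^2 = 4
New area = 6 * 4
New area = 24
24 in^2


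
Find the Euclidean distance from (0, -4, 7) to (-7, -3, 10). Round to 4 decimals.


3D distance between two points
P1 = (0, -4, 7), P2 = (-7, -3, 10)
Formula: d = sqrt((x2-x1)^2 + (y2-y1)^2 + (z2-z1)^2)
dx = -7 - 0 = -7
dy = -3 - -4 = 1
dz = 10 - 7 = 3
dx^2 + dy^2 + dz^2 = 49 + 1 + 9 = 59
d = sqrt(59)
d = 7.6811
7.6811 units


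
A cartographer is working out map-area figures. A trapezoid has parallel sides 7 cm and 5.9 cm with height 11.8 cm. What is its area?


Shape: trapezoid
Parallel sides a = 7 cm, b = 5.9 cm; Height h = 11.8 cm
Formula: A = (a + b) * h / 2
a + b = 7 + 5.9 = 12.9
A = 12.9 * 11.8 / 2
A = 152.22 / 2
A = 76.11
76.11 cm^2


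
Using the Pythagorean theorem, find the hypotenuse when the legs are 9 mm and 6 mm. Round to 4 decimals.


Shape: right triangle
Legs a = 9 mm, b = 6 mm
Formula: c = sqrt(a^2 + b^2)
a^2 = 81, b^2 = 36
a^2 + b^2 = 117
c = sqrt(117)
c = 10.8167
10.8167 mm


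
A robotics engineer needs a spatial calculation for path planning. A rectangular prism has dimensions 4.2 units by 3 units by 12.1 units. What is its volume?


Shape: rectangular prism
l = 4.2 units, w = 3 units, h = 12.1 units
Formula: V = l * w * h
V = 4.2 * 3 * 12.1
V = 12.6 * 12.1
V = 152.46
152.46 units^3


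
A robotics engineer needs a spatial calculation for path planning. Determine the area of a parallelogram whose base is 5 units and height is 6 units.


Shape: parallelogram
Base b = 5 units, Height h = 6 units
Formula: A = b * h
A = 5 * 6
A = 30
30 units^2


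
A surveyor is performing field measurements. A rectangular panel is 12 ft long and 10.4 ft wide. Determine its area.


Shape: rectangle
Length l = 12 ft, Width w = 10.4 ft
Formula: A = l * w
A = 12 * 10.4
A = 124.8
124.8 ft^2


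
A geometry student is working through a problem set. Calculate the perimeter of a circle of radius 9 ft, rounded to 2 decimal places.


Shape: circle
Radius r = 9 ft
Formula: C = 2 * pi * r
C = 2 * pi * 9
C = 18 * pi
C = 56.55
56.55 ft


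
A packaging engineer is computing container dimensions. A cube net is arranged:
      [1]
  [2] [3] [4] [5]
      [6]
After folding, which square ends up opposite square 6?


Net: cross layout. Take square 3 as the base (bottom).
Fold the four squares in the horizontal row up around 3: 2 -> left, 4 -> right, 5 wraps to the top.
Fold 1 and 6 up from 3: 1 -> back, 6 -> front.
Opposite pairs are therefore: (1, 6), (2, 4), (3, 5).
Face 6 is opposite face 1.
face 1


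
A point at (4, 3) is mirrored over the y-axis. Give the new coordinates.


Transformation: reflection
Original point: (4, 3)
Rule for reflection over the y-axis: (x, y) -> (-x, y)
Apply: (4, 3) -> (-4, 3)
(-4, 3)


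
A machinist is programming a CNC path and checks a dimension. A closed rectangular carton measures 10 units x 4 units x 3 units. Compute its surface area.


Shape: rectangular prism
l = 10 units, w = 4 units, h = 3 units
Formula: SA = 2(lw + lh + wh)
lw = 40, lh = 30, wh = 12
lw + lh + wh = 82
SA = 2 * 82
SA = 164
164 units^2


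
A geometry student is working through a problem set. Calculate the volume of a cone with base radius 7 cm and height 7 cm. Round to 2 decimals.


Shape: cone
Radius r = 7 cm, Height h = 7 cm
Formula: V = (1/3) * pi * r^2 * h
r^2 = 49
pi * r^2 * h = pi * 49 * 7 = 343 * pi
V = 343 * pi / 3
V = 359.19
359.19 cm^3


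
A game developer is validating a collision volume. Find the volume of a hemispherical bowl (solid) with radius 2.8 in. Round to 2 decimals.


Shape: hemisphere (half of a sphere)
Radius r = 2.8 in
Formula: V = (1/2) * (4/3) * pi * r^3 = (2/3) * pi * r^3
r^3 = 21.952
(2/3) * 21.952 = 14.634667
V = 14.634667 * pi
V = 45.98
45.98 in^3


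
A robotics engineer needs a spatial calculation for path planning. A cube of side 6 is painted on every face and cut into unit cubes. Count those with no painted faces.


Large cube: 6 x 6 x 6, cut into unit cubes.
n = 6, so n - 2 = 4
Unpainted cubes form the interior (n - 2)^3 block.
(n - 2)^3 = 4^3 = 64
64 unit cubes


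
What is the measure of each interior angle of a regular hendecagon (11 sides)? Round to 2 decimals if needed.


Shape: regular hendecagon (11 sides)
Formula: interior angle = (n - 2) * 180 / n
(n - 2) = 9
(n - 2) * 180 = 1620
angle = 1620 / 11
angle = 147.27
147.27 degrees


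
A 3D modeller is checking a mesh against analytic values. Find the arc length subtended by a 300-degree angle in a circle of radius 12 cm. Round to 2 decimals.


Shape: circular arc
Radius r = 12 cm, Angle = 300 degrees
Formula: L = (angle/360) * 2 * pi * r
2 * pi * r = 24 * pi
L = (300/360) * 24 * pi
L = 20 * pi
L = 62.83
62.83 cm


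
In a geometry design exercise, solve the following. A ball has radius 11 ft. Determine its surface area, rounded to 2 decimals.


Shape: sphere
Radius r = 11 ft
Formula: SA = 4 * pi * r^2
r^2 = 121
SA = 4 * pi * 121
SA = 484 * pi
SA = 1520.53
1520.53 ft^2


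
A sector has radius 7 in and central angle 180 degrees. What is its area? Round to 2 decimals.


Shape: circular sector
Radius r = 7 in, Angle = 180 degrees
Formula: A = (angle/360) * pi * r^2
r^2 = 49
Fraction of circle = 180/360
A = (180/360) * pi * 49
A = 24.5 * pi
A = 76.97
76.97 in^2


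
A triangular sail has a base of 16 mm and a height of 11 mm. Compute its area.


Shape: triangle
Base b = 16 mm, Height h = 11 mm
Formula: A = (1/2) * b * h
A = 0.5 * 16 * 11
A = 0.5 * 176
A = 88
88 mm^2


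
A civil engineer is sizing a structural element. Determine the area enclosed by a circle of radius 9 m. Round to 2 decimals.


Shape: circle
Radius r = 9 m
Formula: A = pi * r^2
r^2 = 9^2 = 81
A = pi * 81
A = 254.47
254.47 m^2


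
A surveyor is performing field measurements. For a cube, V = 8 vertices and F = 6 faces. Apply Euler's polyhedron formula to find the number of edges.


Polyhedron: cube
Euler's formula for convex polyhedra: V - E + F = 2
Given: V = 8 vertices and F = 6 faces
Solve for E:
E = V + F - 2 = 8 + 6 - 2 = 12
12 edges


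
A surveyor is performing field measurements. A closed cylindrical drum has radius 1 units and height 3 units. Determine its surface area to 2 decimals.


Shape: closed cylinder
Radius r = 1 units, Height h = 3 units
Formula: SA = 2*pi*r^2 + 2*pi*r*h = 2*pi*r*(r + h)
r + h = 4
2 * r * (r + h) = 2 * 1 * 4 = 8
SA = 8 * pi
SA = 25.13
25.13 units^2


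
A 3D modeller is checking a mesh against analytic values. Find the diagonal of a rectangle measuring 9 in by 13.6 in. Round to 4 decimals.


Shape: rectangle (diagonal via Pythagoras)
Sides: 9 in and 13.6 in
Formula: d = sqrt(l^2 + w^2)
l^2 = 81, w^2 = 184.96
l^2 + w^2 = 265.96
d = sqrt(265.96)
d = 16.3083
16.3083 in


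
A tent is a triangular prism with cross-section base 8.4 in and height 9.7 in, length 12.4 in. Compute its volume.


Shape: triangular prism
Triangle base = 8.4 in, triangle height = 9.7 in, prism length L = 12.4 in
Formula: V = (1/2 * b * h_tri) * L
Cross-section area = 0.5 * 8.4 * 9.7 = 40.74
V = 40.74 * 12.4
V = 505.176
505.176 in^3


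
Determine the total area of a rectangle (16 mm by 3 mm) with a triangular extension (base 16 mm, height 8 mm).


Composite shape: rectangle + triangle
Rectangle area = 16 * 3 = 48
Triangle area = 0.5 * 16 * 8 = 64
Total = 48 + 64
Total = 112
112 mm^2


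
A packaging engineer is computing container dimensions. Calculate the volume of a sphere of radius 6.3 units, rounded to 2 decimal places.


Shape: sphere
Radius r = 6.3 units
Formula: V = (4/3) * pi * r^3
r^3 = 250.047
(4/3) * 250.047 = 333.396
V = 333.396 * pi
V = 1047.39
1047.39 units^3


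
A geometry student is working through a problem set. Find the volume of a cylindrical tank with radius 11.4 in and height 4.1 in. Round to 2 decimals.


Shape: cylinder
Radius r = 11.4 in, Height h = 4.1 in
Formula: V = pi * r^2 * h
r^2 = 129.96
V = pi * 129.96 * 4.1
V = 532.836 * pi
V = 1673.95
1673.95 in^3


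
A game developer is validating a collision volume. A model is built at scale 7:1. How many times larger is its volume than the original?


Linear scale factor k = 7
Rule: under a linear scaling by k, volumes scale by k^3.
k^3 = 7 * 7 * 7
k^3 = 49 * 7
k^3 = 343
Volume scales by a factor of 343.
343 (dimensionless)


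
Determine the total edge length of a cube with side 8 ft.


Shape: cube
Side s = 8 ft
A cube has 12 edges, all equal.
Formula: total edge length = 12 * s
Total = 12 * 8
Total = 96
96 ft


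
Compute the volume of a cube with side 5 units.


Shape: cube
Side s = 5 units
Formula: V = s^3
V = 5 * 5 * 5
V = 25 * 5
V = 125
125 units^3


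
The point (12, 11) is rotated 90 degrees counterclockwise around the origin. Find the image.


Transformation: rotation about the origin
Original point: (12, 11)
Rule for 90 deg counterclockwise: (x, y) -> (-y, x)
Apply: (12, 11) -> (-11, 12)
(-11, 12)


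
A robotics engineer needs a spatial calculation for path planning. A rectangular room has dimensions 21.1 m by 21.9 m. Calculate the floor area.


Shape: rectangle
Length l = 21.1 m, Width w = 21.9 m
Formula: A = l * w
A = 21.1 * 21.9
A = 462.09
462.09 m^2


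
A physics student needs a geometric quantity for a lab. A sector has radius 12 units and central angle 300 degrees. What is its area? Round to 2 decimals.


Shape: circular sector
Radius r = 12 units, Angle = 300 degrees
Formula: A = (angle/360) * pi * r^2
r^2 = 144
Fraction of circle = 300/360
A = (300/360) * pi * 144
A = 120 * pi
A = 376.99
376.99 units^2
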